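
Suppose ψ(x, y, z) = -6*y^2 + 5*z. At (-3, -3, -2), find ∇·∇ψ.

-12

∂²ψ/∂x² = 0
∂²ψ/∂y² = -12
∂²ψ/∂z² = 0
∇²ψ = -12
At (-3, -3, -2): -12.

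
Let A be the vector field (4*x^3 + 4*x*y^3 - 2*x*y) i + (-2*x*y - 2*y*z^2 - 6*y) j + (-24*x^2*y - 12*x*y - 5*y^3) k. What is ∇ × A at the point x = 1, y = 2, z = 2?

(-80, 120, -50)

(∇×A)₁ = ∂A₃/∂y − ∂A₂/∂z = -24*x^2 - 12*x - 15*y^2 + 4*y*z
(∇×A)₂ = ∂A₁/∂z − ∂A₃/∂x = 48*x*y + 12*y
(∇×A)₃ = ∂A₂/∂x − ∂A₁/∂y = -12*x*y^2 + 2*x - 2*y
∇×A = (-24*x^2 - 12*x - 15*y^2 + 4*y*z, 48*x*y + 12*y, -12*x*y^2 + 2*x - 2*y)
At (1, 2, 2): (-80, 120, -50).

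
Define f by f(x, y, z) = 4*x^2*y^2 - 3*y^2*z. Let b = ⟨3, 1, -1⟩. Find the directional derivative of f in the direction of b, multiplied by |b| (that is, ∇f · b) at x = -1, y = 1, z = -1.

∂f/∂x = 8*x*y^2
∂f/∂y = 8*x^2*y - 6*y*z
∂f/∂z = -3*y^2
∇f at (-1, 1, -1) = (-8, 14, -3)
∇f · b = (-8)(3) + (14)(1) + (-3)(-1) = -7

-7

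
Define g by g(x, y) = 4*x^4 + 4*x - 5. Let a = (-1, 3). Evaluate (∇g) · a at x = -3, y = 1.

428

∂g/∂x = 16*x^3 + 4
∂g/∂y = 0
∇g at (-3, 1) = (-428, 0)
∇g · a = (-428)(-1) + (0)(3) = 428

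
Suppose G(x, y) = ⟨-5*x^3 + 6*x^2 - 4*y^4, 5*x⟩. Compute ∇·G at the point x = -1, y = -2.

-27

∂G₁/∂x = -15*x^2 + 12*x
∂G₂/∂y = 0
∇·G = -15*x^2 + 12*x
At (-1, -2): -27.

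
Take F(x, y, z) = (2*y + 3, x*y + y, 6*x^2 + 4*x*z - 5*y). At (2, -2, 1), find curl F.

(∇×F)₁ = ∂F₃/∂y − ∂F₂/∂z = -5
(∇×F)₂ = ∂F₁/∂z − ∂F₃/∂x = -12*x - 4*z
(∇×F)₃ = ∂F₂/∂x − ∂F₁/∂y = y - 2
∇×F = (-5, -12*x - 4*z, y - 2)
At (2, -2, 1): (-5, -28, -4).

(-5, -28, -4)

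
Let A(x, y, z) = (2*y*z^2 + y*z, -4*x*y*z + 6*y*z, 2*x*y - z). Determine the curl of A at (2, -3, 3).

(∇×A)₁ = ∂A₃/∂y − ∂A₂/∂z = 4*x*y + 2*x - 6*y
(∇×A)₂ = ∂A₁/∂z − ∂A₃/∂x = 4*y*z - y
(∇×A)₃ = ∂A₂/∂x − ∂A₁/∂y = -4*y*z - 2*z^2 - z
∇×A = (4*x*y + 2*x - 6*y, 4*y*z - y, -4*y*z - 2*z^2 - z)
At (2, -3, 3): (-2, -33, 15).

(-2, -33, 15)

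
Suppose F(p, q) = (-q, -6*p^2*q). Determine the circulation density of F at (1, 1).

∂F₂/∂p = -12*p*q
∂F₁/∂q = -1
Scalar curl = -12*p*q + 1
At (1, 1): -11.

-11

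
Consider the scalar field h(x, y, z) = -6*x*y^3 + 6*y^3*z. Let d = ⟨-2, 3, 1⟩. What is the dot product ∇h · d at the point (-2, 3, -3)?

∂h/∂x = -6*y^3
∂h/∂y = -18*x*y^2 + 18*y^2*z
∂h/∂z = 6*y^3
∇h at (-2, 3, -3) = (-162, -162, 162)
∇h · d = (-162)(-2) + (-162)(3) + (162)(1) = 0

0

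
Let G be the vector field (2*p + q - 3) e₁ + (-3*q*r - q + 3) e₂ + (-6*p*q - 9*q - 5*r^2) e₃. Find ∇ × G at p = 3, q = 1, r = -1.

(∇×G)₁ = ∂G₃/∂q − ∂G₂/∂r = -6*p + 3*q - 9
(∇×G)₂ = ∂G₁/∂r − ∂G₃/∂p = 6*q
(∇×G)₃ = ∂G₂/∂p − ∂G₁/∂q = -1
∇×G = (-6*p + 3*q - 9, 6*q, -1)
At (3, 1, -1): (-24, 6, -1).

(-24, 6, -1)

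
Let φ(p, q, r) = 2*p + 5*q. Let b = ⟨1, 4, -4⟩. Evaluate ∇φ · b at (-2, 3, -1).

∂φ/∂p = 2
∂φ/∂q = 5
∂φ/∂r = 0
∇φ at (-2, 3, -1) = (2, 5, 0)
∇φ · b = (2)(1) + (5)(4) + (0)(-4) = 22

22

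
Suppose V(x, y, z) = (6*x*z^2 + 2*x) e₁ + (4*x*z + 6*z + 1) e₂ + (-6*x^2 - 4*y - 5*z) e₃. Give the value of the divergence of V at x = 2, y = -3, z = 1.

∂V₁/∂x = 6*z^2 + 2
∂V₂/∂y = 0
∂V₃/∂z = -5
∇·V = 6*z^2 - 3
At (2, -3, 1): 3.

3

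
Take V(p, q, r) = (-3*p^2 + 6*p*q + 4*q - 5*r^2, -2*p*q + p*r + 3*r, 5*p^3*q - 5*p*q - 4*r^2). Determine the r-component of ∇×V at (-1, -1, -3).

1

(∇×V)_3 = ∂V₂/∂p − ∂V₁/∂q
= -2*q + r − (6*p + 4)
= -6*p - 2*q + r - 4
At (-1, -1, -3): 1.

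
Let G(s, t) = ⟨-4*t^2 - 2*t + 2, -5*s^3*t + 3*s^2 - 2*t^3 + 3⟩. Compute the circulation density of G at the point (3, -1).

147

∂G₂/∂s = -15*s^2*t + 6*s
∂G₁/∂t = -8*t - 2
Scalar curl = -15*s^2*t + 6*s + 8*t + 2
At (3, -1): 147.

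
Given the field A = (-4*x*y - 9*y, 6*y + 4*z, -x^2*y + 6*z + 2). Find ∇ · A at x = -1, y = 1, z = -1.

8

∂A₁/∂x = -4*y
∂A₂/∂y = 6
∂A₃/∂z = 6
∇·A = -4*y + 12
At (-1, 1, -1): 8.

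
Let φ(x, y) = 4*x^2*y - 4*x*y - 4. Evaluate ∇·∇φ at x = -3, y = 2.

∂²φ/∂x² = 8*y
∂²φ/∂y² = 0
∇²φ = 8*y
At (-3, 2): 16.

16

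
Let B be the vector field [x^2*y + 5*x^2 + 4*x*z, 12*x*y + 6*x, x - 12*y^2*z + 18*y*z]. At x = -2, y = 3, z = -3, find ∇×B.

(∇×B)₁ = ∂B₃/∂y − ∂B₂/∂z = -24*y*z + 18*z
(∇×B)₂ = ∂B₁/∂z − ∂B₃/∂x = 4*x - 1
(∇×B)₃ = ∂B₂/∂x − ∂B₁/∂y = -x^2 + 12*y + 6
∇×B = (-24*y*z + 18*z, 4*x - 1, -x^2 + 12*y + 6)
At (-2, 3, -3): (162, -9, 38).

(162, -9, 38)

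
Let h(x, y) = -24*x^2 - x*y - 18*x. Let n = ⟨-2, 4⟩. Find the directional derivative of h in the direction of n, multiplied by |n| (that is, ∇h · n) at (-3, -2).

∂h/∂x = -48*x - y - 18
∂h/∂y = -x
∇h at (-3, -2) = (128, 3)
∇h · n = (128)(-2) + (3)(4) = -244

-244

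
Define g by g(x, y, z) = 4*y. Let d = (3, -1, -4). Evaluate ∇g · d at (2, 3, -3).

-4

∂g/∂x = 0
∂g/∂y = 4
∂g/∂z = 0
∇g at (2, 3, -3) = (0, 4, 0)
∇g · d = (0)(3) + (4)(-1) + (0)(-4) = -4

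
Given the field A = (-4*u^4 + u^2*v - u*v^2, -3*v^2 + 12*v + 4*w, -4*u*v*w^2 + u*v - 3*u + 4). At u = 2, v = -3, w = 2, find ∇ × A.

(-34, -42, -16)

(∇×A)₁ = ∂A₃/∂v − ∂A₂/∂w = -4*u*w^2 + u - 4
(∇×A)₂ = ∂A₁/∂w − ∂A₃/∂u = 4*v*w^2 - v + 3
(∇×A)₃ = ∂A₂/∂u − ∂A₁/∂v = -u^2 + 2*u*v
∇×A = (-4*u*w^2 + u - 4, 4*v*w^2 - v + 3, -u^2 + 2*u*v)
At (2, -3, 2): (-34, -42, -16).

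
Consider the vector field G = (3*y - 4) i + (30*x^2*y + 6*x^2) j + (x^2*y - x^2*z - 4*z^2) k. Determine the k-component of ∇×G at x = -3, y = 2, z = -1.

(∇×G)_3 = ∂G₂/∂x − ∂G₁/∂y
= 60*x*y + 12*x − (3)
= 60*x*y + 12*x - 3
At (-3, 2, -1): -399.

-399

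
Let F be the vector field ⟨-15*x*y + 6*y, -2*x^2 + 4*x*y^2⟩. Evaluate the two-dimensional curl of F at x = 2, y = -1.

∂F₂/∂x = -4*x + 4*y^2
∂F₁/∂y = -15*x + 6
Scalar curl = 11*x + 4*y^2 - 6
At (2, -1): 20.

20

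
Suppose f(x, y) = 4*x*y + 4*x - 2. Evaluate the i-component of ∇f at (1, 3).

16

(∇f)_1 = ∂f/∂x = 4*y + 4
At (1, 3): 16.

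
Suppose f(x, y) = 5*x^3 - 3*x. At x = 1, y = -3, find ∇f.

(12, 0)

∂f/∂x = 15*x^2 - 3
∂f/∂y = 0
∇f = (15*x^2 - 3, 0)
At (1, -3): (12, 0).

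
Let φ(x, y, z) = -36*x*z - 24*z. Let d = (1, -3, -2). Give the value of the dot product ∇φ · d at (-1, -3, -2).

∂φ/∂x = -36*z
∂φ/∂y = 0
∂φ/∂z = -36*x - 24
∇φ at (-1, -3, -2) = (72, 0, 12)
∇φ · d = (72)(1) + (0)(-3) + (12)(-2) = 48

48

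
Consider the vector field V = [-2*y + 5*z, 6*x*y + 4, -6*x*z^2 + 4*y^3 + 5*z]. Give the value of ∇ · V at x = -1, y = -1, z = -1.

-13

∂V₁/∂x = 0
∂V₂/∂y = 6*x
∂V₃/∂z = -12*x*z + 5
∇·V = -12*x*z + 6*x + 5
At (-1, -1, -1): -13.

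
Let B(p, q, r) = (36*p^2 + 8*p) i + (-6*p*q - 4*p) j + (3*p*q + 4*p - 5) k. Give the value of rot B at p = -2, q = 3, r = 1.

(-6, -13, -22)

(∇×B)₁ = ∂B₃/∂q − ∂B₂/∂r = 3*p
(∇×B)₂ = ∂B₁/∂r − ∂B₃/∂p = -3*q - 4
(∇×B)₃ = ∂B₂/∂p − ∂B₁/∂q = -6*q - 4
∇×B = (3*p, -3*q - 4, -6*q - 4)
At (-2, 3, 1): (-6, -13, -22).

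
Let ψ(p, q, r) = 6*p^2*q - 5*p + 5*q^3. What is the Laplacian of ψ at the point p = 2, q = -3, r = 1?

∂²ψ/∂p² = 12*q
∂²ψ/∂q² = 30*q
∂²ψ/∂r² = 0
∇²ψ = 42*q
At (2, -3, 1): -126.

-126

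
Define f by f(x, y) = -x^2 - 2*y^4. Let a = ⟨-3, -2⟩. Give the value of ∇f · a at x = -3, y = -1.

∂f/∂x = -2*x
∂f/∂y = -8*y^3
∇f at (-3, -1) = (6, 8)
∇f · a = (6)(-3) + (8)(-2) = -34

-34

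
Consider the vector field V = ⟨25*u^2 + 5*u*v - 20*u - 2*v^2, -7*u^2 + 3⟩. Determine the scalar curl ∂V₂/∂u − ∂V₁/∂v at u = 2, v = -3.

-50

∂V₂/∂u = -14*u
∂V₁/∂v = 5*u - 4*v
Scalar curl = -19*u + 4*v
At (2, -3): -50.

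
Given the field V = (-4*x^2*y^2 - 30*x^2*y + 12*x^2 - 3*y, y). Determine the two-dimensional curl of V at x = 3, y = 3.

489

∂V₂/∂x = 0
∂V₁/∂y = -8*x^2*y - 30*x^2 - 3
Scalar curl = 8*x^2*y + 30*x^2 + 3
At (3, 3): 489.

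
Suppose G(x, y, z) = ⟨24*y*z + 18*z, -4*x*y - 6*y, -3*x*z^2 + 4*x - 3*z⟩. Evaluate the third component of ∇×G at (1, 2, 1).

(∇×G)_3 = ∂G₂/∂x − ∂G₁/∂y
= -4*y − (24*z)
= -4*y - 24*z
At (1, 2, 1): -32.

-32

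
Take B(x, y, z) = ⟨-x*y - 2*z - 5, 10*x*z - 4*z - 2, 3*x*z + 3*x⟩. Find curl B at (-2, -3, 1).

(∇×B)₁ = ∂B₃/∂y − ∂B₂/∂z = -10*x + 4
(∇×B)₂ = ∂B₁/∂z − ∂B₃/∂x = -3*z - 5
(∇×B)₃ = ∂B₂/∂x − ∂B₁/∂y = x + 10*z
∇×B = (-10*x + 4, -3*z - 5, x + 10*z)
At (-2, -3, 1): (24, -8, 8).

(24, -8, 8)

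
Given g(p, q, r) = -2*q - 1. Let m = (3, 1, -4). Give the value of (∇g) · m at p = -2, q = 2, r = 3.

-2

∂g/∂p = 0
∂g/∂q = -2
∂g/∂r = 0
∇g at (-2, 2, 3) = (0, -2, 0)
∇g · m = (0)(3) + (-2)(1) + (0)(-4) = -2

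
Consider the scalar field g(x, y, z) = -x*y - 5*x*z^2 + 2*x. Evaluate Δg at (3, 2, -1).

-30

∂²g/∂x² = 0
∂²g/∂y² = 0
∂²g/∂z² = -10*x
∇²g = -10*x
At (3, 2, -1): -30.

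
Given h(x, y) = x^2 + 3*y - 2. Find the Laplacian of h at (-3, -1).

2

∂²h/∂x² = 2
∂²h/∂y² = 0
∇²h = 2
At (-3, -1): 2.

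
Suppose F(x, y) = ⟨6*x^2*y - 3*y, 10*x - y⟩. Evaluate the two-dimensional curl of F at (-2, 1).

-11

∂F₂/∂x = 10
∂F₁/∂y = 6*x^2 - 3
Scalar curl = -6*x^2 + 13
At (-2, 1): -11.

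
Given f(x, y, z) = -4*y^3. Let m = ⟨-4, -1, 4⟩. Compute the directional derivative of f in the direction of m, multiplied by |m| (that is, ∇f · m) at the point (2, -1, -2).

12

∂f/∂x = 0
∂f/∂y = -12*y^2
∂f/∂z = 0
∇f at (2, -1, -2) = (0, -12, 0)
∇f · m = (0)(-4) + (-12)(-1) + (0)(4) = 12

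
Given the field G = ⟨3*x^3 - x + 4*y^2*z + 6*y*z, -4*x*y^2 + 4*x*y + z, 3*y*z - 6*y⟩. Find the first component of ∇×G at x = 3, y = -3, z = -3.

-16

(∇×G)_1 = ∂G₃/∂y − ∂G₂/∂z
= 3*z - 6 − (1)
= 3*z - 7
At (3, -3, -3): -16.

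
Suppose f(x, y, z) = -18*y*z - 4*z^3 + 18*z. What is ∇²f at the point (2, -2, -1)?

∂²f/∂x² = 0
∂²f/∂y² = 0
∂²f/∂z² = -24*z
∇²f = -24*z
At (2, -2, -1): 24.

24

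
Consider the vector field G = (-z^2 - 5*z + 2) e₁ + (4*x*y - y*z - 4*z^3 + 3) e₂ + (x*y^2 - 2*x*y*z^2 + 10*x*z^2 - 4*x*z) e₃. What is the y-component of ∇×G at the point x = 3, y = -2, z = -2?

(∇×G)_2 = ∂G₁/∂z − ∂G₃/∂x
= -2*z - 5 − (y^2 - 2*y*z^2 + 10*z^2 - 4*z)
= -y^2 + 2*y*z^2 - 10*z^2 + 2*z - 5
At (3, -2, -2): -69.

-69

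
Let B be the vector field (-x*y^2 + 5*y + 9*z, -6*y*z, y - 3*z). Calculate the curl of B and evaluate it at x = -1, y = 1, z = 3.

(∇×B)₁ = ∂B₃/∂y − ∂B₂/∂z = 6*y + 1
(∇×B)₂ = ∂B₁/∂z − ∂B₃/∂x = 9
(∇×B)₃ = ∂B₂/∂x − ∂B₁/∂y = 2*x*y - 5
∇×B = (6*y + 1, 9, 2*x*y - 5)
At (-1, 1, 3): (7, 9, -7).

(7, 9, -7)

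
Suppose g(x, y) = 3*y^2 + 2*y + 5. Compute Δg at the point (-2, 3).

∂²g/∂x² = 0
∂²g/∂y² = 6
∇²g = 6
At (-2, 3): 6.

6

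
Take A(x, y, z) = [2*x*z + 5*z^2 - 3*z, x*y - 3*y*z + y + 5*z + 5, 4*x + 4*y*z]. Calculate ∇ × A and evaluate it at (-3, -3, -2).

(-22, -33, -3)

(∇×A)₁ = ∂A₃/∂y − ∂A₂/∂z = 3*y + 4*z - 5
(∇×A)₂ = ∂A₁/∂z − ∂A₃/∂x = 2*x + 10*z - 7
(∇×A)₃ = ∂A₂/∂x − ∂A₁/∂y = y
∇×A = (3*y + 4*z - 5, 2*x + 10*z - 7, y)
At (-3, -3, -2): (-22, -33, -3).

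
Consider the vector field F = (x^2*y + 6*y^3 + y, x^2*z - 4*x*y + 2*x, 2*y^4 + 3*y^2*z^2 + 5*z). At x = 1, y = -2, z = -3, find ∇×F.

(-173, 0, -70)

(∇×F)₁ = ∂F₃/∂y − ∂F₂/∂z = -x^2 + 8*y^3 + 6*y*z^2
(∇×F)₂ = ∂F₁/∂z − ∂F₃/∂x = 0
(∇×F)₃ = ∂F₂/∂x − ∂F₁/∂y = -x^2 + 2*x*z - 18*y^2 - 4*y + 1
∇×F = (-x^2 + 8*y^3 + 6*y*z^2, 0, -x^2 + 2*x*z - 18*y^2 - 4*y + 1)
At (1, -2, -3): (-173, 0, -70).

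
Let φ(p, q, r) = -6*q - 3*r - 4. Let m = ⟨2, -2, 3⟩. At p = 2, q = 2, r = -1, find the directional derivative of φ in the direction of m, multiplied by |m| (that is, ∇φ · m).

∂φ/∂p = 0
∂φ/∂q = -6
∂φ/∂r = -3
∇φ at (2, 2, -1) = (0, -6, -3)
∇φ · m = (0)(2) + (-6)(-2) + (-3)(3) = 3

3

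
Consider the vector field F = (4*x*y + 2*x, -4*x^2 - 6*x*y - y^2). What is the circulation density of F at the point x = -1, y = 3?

∂F₂/∂x = -8*x - 6*y
∂F₁/∂y = 4*x
Scalar curl = -12*x - 6*y
At (-1, 3): -6.

-6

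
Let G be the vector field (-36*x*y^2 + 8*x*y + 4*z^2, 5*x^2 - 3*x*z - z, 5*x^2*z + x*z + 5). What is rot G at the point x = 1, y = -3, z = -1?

(∇×G)₁ = ∂G₃/∂y − ∂G₂/∂z = 3*x + 1
(∇×G)₂ = ∂G₁/∂z − ∂G₃/∂x = -10*x*z + 7*z
(∇×G)₃ = ∂G₂/∂x − ∂G₁/∂y = 72*x*y + 2*x - 3*z
∇×G = (3*x + 1, -10*x*z + 7*z, 72*x*y + 2*x - 3*z)
At (1, -3, -1): (4, 3, -211).

(4, 3, -211)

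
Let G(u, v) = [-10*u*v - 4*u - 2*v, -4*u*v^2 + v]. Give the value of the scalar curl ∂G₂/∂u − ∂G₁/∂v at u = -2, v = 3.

-54

∂G₂/∂u = -4*v^2
∂G₁/∂v = -10*u - 2
Scalar curl = 10*u - 4*v^2 + 2
At (-2, 3): -54.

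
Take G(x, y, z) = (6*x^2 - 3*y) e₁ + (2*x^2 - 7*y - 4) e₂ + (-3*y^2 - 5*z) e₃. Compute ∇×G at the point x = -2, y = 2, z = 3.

(∇×G)₁ = ∂G₃/∂y − ∂G₂/∂z = -6*y
(∇×G)₂ = ∂G₁/∂z − ∂G₃/∂x = 0
(∇×G)₃ = ∂G₂/∂x − ∂G₁/∂y = 4*x + 3
∇×G = (-6*y, 0, 4*x + 3)
At (-2, 2, 3): (-12, 0, -5).

(-12, 0, -5)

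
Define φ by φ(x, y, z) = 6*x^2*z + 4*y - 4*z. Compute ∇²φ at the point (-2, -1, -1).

-12

∂²φ/∂x² = 12*z
∂²φ/∂y² = 0
∂²φ/∂z² = 0
∇²φ = 12*z
At (-2, -1, -1): -12.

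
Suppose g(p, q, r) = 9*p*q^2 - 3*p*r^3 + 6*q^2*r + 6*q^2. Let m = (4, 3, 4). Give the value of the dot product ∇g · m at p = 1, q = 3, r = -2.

∂g/∂p = 9*q^2 - 3*r^3
∂g/∂q = 18*p*q + 12*q*r + 12*q
∂g/∂r = -9*p*r^2 + 6*q^2
∇g at (1, 3, -2) = (105, 18, 18)
∇g · m = (105)(4) + (18)(3) + (18)(4) = 546

546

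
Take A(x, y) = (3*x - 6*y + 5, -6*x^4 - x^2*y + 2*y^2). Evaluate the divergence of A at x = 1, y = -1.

-2

∂A₁/∂x = 3
∂A₂/∂y = -x^2 + 4*y
∇·A = -x^2 + 4*y + 3
At (1, -1): -2.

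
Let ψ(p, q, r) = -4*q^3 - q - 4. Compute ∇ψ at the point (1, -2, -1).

(0, -49, 0)

∂ψ/∂p = 0
∂ψ/∂q = -12*q^2 - 1
∂ψ/∂r = 0
∇ψ = (0, -12*q^2 - 1, 0)
At (1, -2, -1): (0, -49, 0).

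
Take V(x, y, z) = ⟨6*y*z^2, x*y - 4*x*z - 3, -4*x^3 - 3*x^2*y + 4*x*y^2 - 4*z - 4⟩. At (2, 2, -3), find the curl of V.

(∇×V)₁ = ∂V₃/∂y − ∂V₂/∂z = -3*x^2 + 8*x*y + 4*x
(∇×V)₂ = ∂V₁/∂z − ∂V₃/∂x = 12*x^2 + 6*x*y - 4*y^2 + 12*y*z
(∇×V)₃ = ∂V₂/∂x − ∂V₁/∂y = y - 6*z^2 - 4*z
∇×V = (-3*x^2 + 8*x*y + 4*x, 12*x^2 + 6*x*y - 4*y^2 + 12*y*z, y - 6*z^2 - 4*z)
At (2, 2, -3): (28, -16, -40).

(28, -16, -40)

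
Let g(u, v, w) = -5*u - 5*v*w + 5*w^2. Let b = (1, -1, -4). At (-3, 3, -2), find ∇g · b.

125

∂g/∂u = -5
∂g/∂v = -5*w
∂g/∂w = -5*v + 10*w
∇g at (-3, 3, -2) = (-5, 10, -35)
∇g · b = (-5)(1) + (10)(-1) + (-35)(-4) = 125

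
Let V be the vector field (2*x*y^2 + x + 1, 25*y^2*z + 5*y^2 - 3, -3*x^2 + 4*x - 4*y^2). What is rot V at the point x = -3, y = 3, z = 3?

(∇×V)₁ = ∂V₃/∂y − ∂V₂/∂z = -25*y^2 - 8*y
(∇×V)₂ = ∂V₁/∂z − ∂V₃/∂x = 6*x - 4
(∇×V)₃ = ∂V₂/∂x − ∂V₁/∂y = -4*x*y
∇×V = (-25*y^2 - 8*y, 6*x - 4, -4*x*y)
At (-3, 3, 3): (-249, -22, 36).

(-249, -22, 36)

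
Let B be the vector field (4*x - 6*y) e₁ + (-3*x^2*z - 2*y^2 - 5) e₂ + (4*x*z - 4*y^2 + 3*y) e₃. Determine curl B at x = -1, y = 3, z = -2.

(-18, 8, -6)

(∇×B)₁ = ∂B₃/∂y − ∂B₂/∂z = 3*x^2 - 8*y + 3
(∇×B)₂ = ∂B₁/∂z − ∂B₃/∂x = -4*z
(∇×B)₃ = ∂B₂/∂x − ∂B₁/∂y = -6*x*z + 6
∇×B = (3*x^2 - 8*y + 3, -4*z, -6*x*z + 6)
At (-1, 3, -2): (-18, 8, -6).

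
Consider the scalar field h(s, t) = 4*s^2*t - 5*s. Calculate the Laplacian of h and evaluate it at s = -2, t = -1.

-8

∂²h/∂s² = 8*t
∂²h/∂t² = 0
∇²h = 8*t
At (-2, -1): -8.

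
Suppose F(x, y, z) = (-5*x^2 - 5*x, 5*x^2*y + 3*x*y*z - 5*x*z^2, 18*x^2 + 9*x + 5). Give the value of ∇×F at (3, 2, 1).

(12, -117, 61)

(∇×F)₁ = ∂F₃/∂y − ∂F₂/∂z = -3*x*y + 10*x*z
(∇×F)₂ = ∂F₁/∂z − ∂F₃/∂x = -36*x - 9
(∇×F)₃ = ∂F₂/∂x − ∂F₁/∂y = 10*x*y + 3*y*z - 5*z^2
∇×F = (-3*x*y + 10*x*z, -36*x - 9, 10*x*y + 3*y*z - 5*z^2)
At (3, 2, 1): (12, -117, 61).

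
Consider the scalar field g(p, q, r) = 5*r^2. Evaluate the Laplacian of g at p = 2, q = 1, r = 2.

10

∂²g/∂p² = 0
∂²g/∂q² = 0
∂²g/∂r² = 10
∇²g = 10
At (2, 1, 2): 10.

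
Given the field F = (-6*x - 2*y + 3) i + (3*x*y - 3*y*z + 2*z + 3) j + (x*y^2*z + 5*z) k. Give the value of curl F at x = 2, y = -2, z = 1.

(∇×F)₁ = ∂F₃/∂y − ∂F₂/∂z = 2*x*y*z + 3*y - 2
(∇×F)₂ = ∂F₁/∂z − ∂F₃/∂x = -y^2*z
(∇×F)₃ = ∂F₂/∂x − ∂F₁/∂y = 3*y + 2
∇×F = (2*x*y*z + 3*y - 2, -y^2*z, 3*y + 2)
At (2, -2, 1): (-16, -4, -4).

(-16, -4, -4)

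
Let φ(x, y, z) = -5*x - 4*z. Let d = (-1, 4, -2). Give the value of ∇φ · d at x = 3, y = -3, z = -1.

∂φ/∂x = -5
∂φ/∂y = 0
∂φ/∂z = -4
∇φ at (3, -3, -1) = (-5, 0, -4)
∇φ · d = (-5)(-1) + (0)(4) + (-4)(-2) = 13

13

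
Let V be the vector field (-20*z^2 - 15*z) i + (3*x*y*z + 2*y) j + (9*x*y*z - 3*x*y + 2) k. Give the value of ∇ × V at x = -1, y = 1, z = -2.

(∇×V)₁ = ∂V₃/∂y − ∂V₂/∂z = -3*x*y + 9*x*z - 3*x
(∇×V)₂ = ∂V₁/∂z − ∂V₃/∂x = -9*y*z + 3*y - 40*z - 15
(∇×V)₃ = ∂V₂/∂x − ∂V₁/∂y = 3*y*z
∇×V = (-3*x*y + 9*x*z - 3*x, -9*y*z + 3*y - 40*z - 15, 3*y*z)
At (-1, 1, -2): (24, 86, -6).

(24, 86, -6)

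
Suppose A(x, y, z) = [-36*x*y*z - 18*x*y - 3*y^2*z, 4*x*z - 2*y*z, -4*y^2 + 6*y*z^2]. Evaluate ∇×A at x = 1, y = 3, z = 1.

(-16, -135, 76)

(∇×A)₁ = ∂A₃/∂y − ∂A₂/∂z = -4*x - 6*y + 6*z^2
(∇×A)₂ = ∂A₁/∂z − ∂A₃/∂x = -36*x*y - 3*y^2
(∇×A)₃ = ∂A₂/∂x − ∂A₁/∂y = 36*x*z + 18*x + 6*y*z + 4*z
∇×A = (-4*x - 6*y + 6*z^2, -36*x*y - 3*y^2, 36*x*z + 18*x + 6*y*z + 4*z)
At (1, 3, 1): (-16, -135, 76).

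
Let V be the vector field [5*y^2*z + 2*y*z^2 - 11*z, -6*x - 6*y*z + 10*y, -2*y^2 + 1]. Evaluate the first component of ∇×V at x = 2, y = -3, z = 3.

(∇×V)_1 = ∂V₃/∂y − ∂V₂/∂z
= -4*y − (-6*y)
= 2*y
At (2, -3, 3): -6.

-6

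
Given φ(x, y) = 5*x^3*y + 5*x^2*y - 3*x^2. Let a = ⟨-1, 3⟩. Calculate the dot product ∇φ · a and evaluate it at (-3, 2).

-498

∂φ/∂x = 15*x^2*y + 10*x*y - 6*x
∂φ/∂y = 5*x^3 + 5*x^2
∇φ at (-3, 2) = (228, -90)
∇φ · a = (228)(-1) + (-90)(3) = -498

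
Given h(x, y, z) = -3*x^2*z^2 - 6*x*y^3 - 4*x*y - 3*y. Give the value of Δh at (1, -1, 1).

24

∂²h/∂x² = -6*z^2
∂²h/∂y² = -36*x*y
∂²h/∂z² = -6*x^2
∇²h = -6*x^2 - 36*x*y - 6*z^2
At (1, -1, 1): 24.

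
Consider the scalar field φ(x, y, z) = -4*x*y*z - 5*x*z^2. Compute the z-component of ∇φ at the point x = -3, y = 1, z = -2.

(∇φ)_3 = ∂φ/∂z = -4*x*y - 10*x*z
At (-3, 1, -2): -48.

-48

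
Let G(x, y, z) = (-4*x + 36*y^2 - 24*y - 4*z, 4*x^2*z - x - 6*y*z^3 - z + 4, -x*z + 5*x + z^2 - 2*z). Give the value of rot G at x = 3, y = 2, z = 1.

(1, -8, -97)

(∇×G)₁ = ∂G₃/∂y − ∂G₂/∂z = -4*x^2 + 18*y*z^2 + 1
(∇×G)₂ = ∂G₁/∂z − ∂G₃/∂x = z - 9
(∇×G)₃ = ∂G₂/∂x − ∂G₁/∂y = 8*x*z - 72*y + 23
∇×G = (-4*x^2 + 18*y*z^2 + 1, z - 9, 8*x*z - 72*y + 23)
At (3, 2, 1): (1, -8, -97).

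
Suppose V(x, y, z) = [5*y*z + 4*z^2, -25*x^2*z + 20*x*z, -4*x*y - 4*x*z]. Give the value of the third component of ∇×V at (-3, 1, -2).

-330

(∇×V)_3 = ∂V₂/∂x − ∂V₁/∂y
= -50*x*z + 20*z − (5*z)
= -50*x*z + 15*z
At (-3, 1, -2): -330.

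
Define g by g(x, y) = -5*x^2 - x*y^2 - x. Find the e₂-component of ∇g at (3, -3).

(∇g)_2 = ∂g/∂y = -2*x*y
At (3, -3): 18.

18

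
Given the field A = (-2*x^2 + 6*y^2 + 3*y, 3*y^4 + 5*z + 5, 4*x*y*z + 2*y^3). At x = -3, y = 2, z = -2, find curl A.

(43, 16, -27)

(∇×A)₁ = ∂A₃/∂y − ∂A₂/∂z = 4*x*z + 6*y^2 - 5
(∇×A)₂ = ∂A₁/∂z − ∂A₃/∂x = -4*y*z
(∇×A)₃ = ∂A₂/∂x − ∂A₁/∂y = -12*y - 3
∇×A = (4*x*z + 6*y^2 - 5, -4*y*z, -12*y - 3)
At (-3, 2, -2): (43, 16, -27).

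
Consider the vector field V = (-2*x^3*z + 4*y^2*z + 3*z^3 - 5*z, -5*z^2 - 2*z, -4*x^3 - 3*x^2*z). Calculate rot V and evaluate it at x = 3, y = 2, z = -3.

(∇×V)₁ = ∂V₃/∂y − ∂V₂/∂z = 10*z + 2
(∇×V)₂ = ∂V₁/∂z − ∂V₃/∂x = -2*x^3 + 12*x^2 + 6*x*z + 4*y^2 + 9*z^2 - 5
(∇×V)₃ = ∂V₂/∂x − ∂V₁/∂y = -8*y*z
∇×V = (10*z + 2, -2*x^3 + 12*x^2 + 6*x*z + 4*y^2 + 9*z^2 - 5, -8*y*z)
At (3, 2, -3): (-28, 92, 48).

(-28, 92, 48)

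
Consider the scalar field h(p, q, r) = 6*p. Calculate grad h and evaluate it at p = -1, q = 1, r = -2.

∂h/∂p = 6
∂h/∂q = 0
∂h/∂r = 0
∇h = (6, 0, 0)
At (-1, 1, -2): (6, 0, 0).

(6, 0, 0)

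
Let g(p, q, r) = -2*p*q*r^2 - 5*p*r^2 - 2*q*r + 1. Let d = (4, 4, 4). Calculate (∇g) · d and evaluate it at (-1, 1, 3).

-44

∂g/∂p = -2*q*r^2 - 5*r^2
∂g/∂q = -2*p*r^2 - 2*r
∂g/∂r = -4*p*q*r - 10*p*r - 2*q
∇g at (-1, 1, 3) = (-63, 12, 40)
∇g · d = (-63)(4) + (12)(4) + (40)(4) = -44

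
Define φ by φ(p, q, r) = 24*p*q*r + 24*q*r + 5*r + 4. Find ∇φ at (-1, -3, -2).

∂φ/∂p = 24*q*r
∂φ/∂q = 24*p*r + 24*r
∂φ/∂r = 24*p*q + 24*q + 5
∇φ = (24*q*r, 24*p*r + 24*r, 24*p*q + 24*q + 5)
At (-1, -3, -2): (144, 0, 5).

(144, 0, 5)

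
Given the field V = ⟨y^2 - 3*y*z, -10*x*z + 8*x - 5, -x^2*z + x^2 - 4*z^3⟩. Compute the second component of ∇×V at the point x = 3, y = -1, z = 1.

(∇×V)_2 = ∂V₁/∂z − ∂V₃/∂x
= -3*y − (-2*x*z + 2*x)
= 2*x*z - 2*x - 3*y
At (3, -1, 1): 3.

3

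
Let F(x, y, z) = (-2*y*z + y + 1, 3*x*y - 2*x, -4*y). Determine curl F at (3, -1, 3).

(∇×F)₁ = ∂F₃/∂y − ∂F₂/∂z = -4
(∇×F)₂ = ∂F₁/∂z − ∂F₃/∂x = -2*y
(∇×F)₃ = ∂F₂/∂x − ∂F₁/∂y = 3*y + 2*z - 3
∇×F = (-4, -2*y, 3*y + 2*z - 3)
At (3, -1, 3): (-4, 2, 0).

(-4, 2, 0)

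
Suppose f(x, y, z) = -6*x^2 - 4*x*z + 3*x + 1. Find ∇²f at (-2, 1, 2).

∂²f/∂x² = -12
∂²f/∂y² = 0
∂²f/∂z² = 0
∇²f = -12
At (-2, 1, 2): -12.

-12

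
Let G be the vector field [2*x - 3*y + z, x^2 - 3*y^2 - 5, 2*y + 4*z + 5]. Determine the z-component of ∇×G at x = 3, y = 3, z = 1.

(∇×G)_3 = ∂G₂/∂x − ∂G₁/∂y
= 2*x − (-3)
= 2*x + 3
At (3, 3, 1): 9.

9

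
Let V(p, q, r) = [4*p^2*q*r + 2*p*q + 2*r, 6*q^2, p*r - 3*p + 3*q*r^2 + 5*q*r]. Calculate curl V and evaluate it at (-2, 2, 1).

(8, 36, -12)

(∇×V)₁ = ∂V₃/∂q − ∂V₂/∂r = 3*r^2 + 5*r
(∇×V)₂ = ∂V₁/∂r − ∂V₃/∂p = 4*p^2*q - r + 5
(∇×V)₃ = ∂V₂/∂p − ∂V₁/∂q = -4*p^2*r - 2*p
∇×V = (3*r^2 + 5*r, 4*p^2*q - r + 5, -4*p^2*r - 2*p)
At (-2, 2, 1): (8, 36, -12).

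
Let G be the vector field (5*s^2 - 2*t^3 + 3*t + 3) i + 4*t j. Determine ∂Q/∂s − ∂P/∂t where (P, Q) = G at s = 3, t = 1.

3

∂G₂/∂s = 0
∂G₁/∂t = -6*t^2 + 3
Scalar curl = 6*t^2 - 3
At (3, 1): 3.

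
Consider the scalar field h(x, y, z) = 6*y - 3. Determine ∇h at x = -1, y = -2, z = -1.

(0, 6, 0)

∂h/∂x = 0
∂h/∂y = 6
∂h/∂z = 0
∇h = (0, 6, 0)
At (-1, -2, -1): (0, 6, 0).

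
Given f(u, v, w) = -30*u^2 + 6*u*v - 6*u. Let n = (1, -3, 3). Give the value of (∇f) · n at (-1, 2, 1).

84

∂f/∂u = -60*u + 6*v - 6
∂f/∂v = 6*u
∂f/∂w = 0
∇f at (-1, 2, 1) = (66, -6, 0)
∇f · n = (66)(1) + (-6)(-3) + (0)(3) = 84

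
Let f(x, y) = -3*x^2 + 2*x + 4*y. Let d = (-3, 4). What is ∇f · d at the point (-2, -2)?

∂f/∂x = -6*x + 2
∂f/∂y = 4
∇f at (-2, -2) = (14, 4)
∇f · d = (14)(-3) + (4)(4) = -26

-26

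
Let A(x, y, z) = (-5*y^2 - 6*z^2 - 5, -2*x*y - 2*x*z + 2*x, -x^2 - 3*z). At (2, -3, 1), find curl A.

(∇×A)₁ = ∂A₃/∂y − ∂A₂/∂z = 2*x
(∇×A)₂ = ∂A₁/∂z − ∂A₃/∂x = 2*x - 12*z
(∇×A)₃ = ∂A₂/∂x − ∂A₁/∂y = 8*y - 2*z + 2
∇×A = (2*x, 2*x - 12*z, 8*y - 2*z + 2)
At (2, -3, 1): (4, -8, -24).

(4, -8, -24)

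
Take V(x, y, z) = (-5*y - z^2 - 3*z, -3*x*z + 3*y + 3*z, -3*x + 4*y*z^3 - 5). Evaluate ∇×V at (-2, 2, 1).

(-5, -2, 2)

(∇×V)₁ = ∂V₃/∂y − ∂V₂/∂z = 3*x + 4*z^3 - 3
(∇×V)₂ = ∂V₁/∂z − ∂V₃/∂x = -2*z
(∇×V)₃ = ∂V₂/∂x − ∂V₁/∂y = -3*z + 5
∇×V = (3*x + 4*z^3 - 3, -2*z, -3*z + 5)
At (-2, 2, 1): (-5, -2, 2).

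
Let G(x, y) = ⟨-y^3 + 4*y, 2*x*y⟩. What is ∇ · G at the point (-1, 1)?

-2

∂G₁/∂x = 0
∂G₂/∂y = 2*x
∇·G = 2*x
At (-1, 1): -2.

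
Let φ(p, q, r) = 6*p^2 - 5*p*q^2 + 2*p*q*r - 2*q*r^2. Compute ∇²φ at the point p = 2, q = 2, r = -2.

∂²φ/∂p² = 12
∂²φ/∂q² = -10*p
∂²φ/∂r² = -4*q
∇²φ = -10*p - 4*q + 12
At (2, 2, -2): -16.

-16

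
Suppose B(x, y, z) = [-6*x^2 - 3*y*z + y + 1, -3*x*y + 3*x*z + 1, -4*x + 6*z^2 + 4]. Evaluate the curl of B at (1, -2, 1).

(∇×B)₁ = ∂B₃/∂y − ∂B₂/∂z = -3*x
(∇×B)₂ = ∂B₁/∂z − ∂B₃/∂x = -3*y + 4
(∇×B)₃ = ∂B₂/∂x − ∂B₁/∂y = -3*y + 6*z - 1
∇×B = (-3*x, -3*y + 4, -3*y + 6*z - 1)
At (1, -2, 1): (-3, 10, 11).

(-3, 10, 11)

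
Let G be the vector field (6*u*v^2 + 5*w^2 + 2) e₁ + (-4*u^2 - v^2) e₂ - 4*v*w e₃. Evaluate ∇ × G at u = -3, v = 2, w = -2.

(8, -20, 96)

(∇×G)₁ = ∂G₃/∂v − ∂G₂/∂w = -4*w
(∇×G)₂ = ∂G₁/∂w − ∂G₃/∂u = 10*w
(∇×G)₃ = ∂G₂/∂u − ∂G₁/∂v = -12*u*v - 8*u
∇×G = (-4*w, 10*w, -12*u*v - 8*u)
At (-3, 2, -2): (8, -20, 96).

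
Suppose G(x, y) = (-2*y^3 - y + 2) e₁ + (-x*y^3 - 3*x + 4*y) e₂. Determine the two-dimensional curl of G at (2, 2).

∂G₂/∂x = -y^3 - 3
∂G₁/∂y = -6*y^2 - 1
Scalar curl = -y^3 + 6*y^2 - 2
At (2, 2): 14.

14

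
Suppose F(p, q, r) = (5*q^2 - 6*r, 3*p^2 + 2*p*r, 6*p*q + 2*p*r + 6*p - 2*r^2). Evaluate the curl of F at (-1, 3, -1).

(∇×F)₁ = ∂F₃/∂q − ∂F₂/∂r = 4*p
(∇×F)₂ = ∂F₁/∂r − ∂F₃/∂p = -6*q - 2*r - 12
(∇×F)₃ = ∂F₂/∂p − ∂F₁/∂q = 6*p - 10*q + 2*r
∇×F = (4*p, -6*q - 2*r - 12, 6*p - 10*q + 2*r)
At (-1, 3, -1): (-4, -28, -38).

(-4, -28, -38)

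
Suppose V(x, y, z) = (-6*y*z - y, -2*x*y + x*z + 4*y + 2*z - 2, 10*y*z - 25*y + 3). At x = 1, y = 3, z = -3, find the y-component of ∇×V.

-18

(∇×V)_2 = ∂V₁/∂z − ∂V₃/∂x
= -6*y − (0)
= -6*y
At (1, 3, -3): -18.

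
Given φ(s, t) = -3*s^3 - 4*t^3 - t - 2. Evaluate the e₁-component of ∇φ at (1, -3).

-9

(∇φ)_1 = ∂φ/∂s = -9*s^2
At (1, -3): -9.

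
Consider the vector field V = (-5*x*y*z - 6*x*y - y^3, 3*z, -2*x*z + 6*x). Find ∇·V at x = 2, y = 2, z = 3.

∂V₁/∂x = -5*y*z - 6*y
∂V₂/∂y = 0
∂V₃/∂z = -2*x
∇·V = -2*x - 5*y*z - 6*y
At (2, 2, 3): -46.

-46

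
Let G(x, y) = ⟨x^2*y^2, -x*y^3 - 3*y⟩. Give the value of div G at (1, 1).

-4

∂G₁/∂x = 2*x*y^2
∂G₂/∂y = -3*x*y^2 - 3
∇·G = -x*y^2 - 3
At (1, 1): -4.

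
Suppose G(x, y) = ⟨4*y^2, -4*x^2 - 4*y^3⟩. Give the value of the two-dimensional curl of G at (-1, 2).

∂G₂/∂x = -8*x
∂G₁/∂y = 8*y
Scalar curl = -8*x - 8*y
At (-1, 2): -8.

-8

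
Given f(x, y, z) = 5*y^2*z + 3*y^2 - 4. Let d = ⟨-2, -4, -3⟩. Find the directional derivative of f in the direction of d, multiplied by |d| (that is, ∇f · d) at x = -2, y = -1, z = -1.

-31

∂f/∂x = 0
∂f/∂y = 10*y*z + 6*y
∂f/∂z = 5*y^2
∇f at (-2, -1, -1) = (0, 4, 5)
∇f · d = (0)(-2) + (4)(-4) + (5)(-3) = -31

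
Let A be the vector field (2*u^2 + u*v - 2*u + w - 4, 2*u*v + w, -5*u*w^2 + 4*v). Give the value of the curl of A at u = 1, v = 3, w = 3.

(∇×A)₁ = ∂A₃/∂v − ∂A₂/∂w = 3
(∇×A)₂ = ∂A₁/∂w − ∂A₃/∂u = 5*w^2 + 1
(∇×A)₃ = ∂A₂/∂u − ∂A₁/∂v = -u + 2*v
∇×A = (3, 5*w^2 + 1, -u + 2*v)
At (1, 3, 3): (3, 46, 5).

(3, 46, 5)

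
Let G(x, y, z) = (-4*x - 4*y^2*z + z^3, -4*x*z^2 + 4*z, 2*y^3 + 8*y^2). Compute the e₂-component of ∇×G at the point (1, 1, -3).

23

(∇×G)_2 = ∂G₁/∂z − ∂G₃/∂x
= -4*y^2 + 3*z^2 − (0)
= -4*y^2 + 3*z^2
At (1, 1, -3): 23.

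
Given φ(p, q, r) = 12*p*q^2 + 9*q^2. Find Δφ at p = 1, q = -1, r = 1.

∂²φ/∂p² = 0
∂²φ/∂q² = 6*(4*p + 3)
∂²φ/∂r² = 0
∇²φ = 24*p + 18
At (1, -1, 1): 42.

42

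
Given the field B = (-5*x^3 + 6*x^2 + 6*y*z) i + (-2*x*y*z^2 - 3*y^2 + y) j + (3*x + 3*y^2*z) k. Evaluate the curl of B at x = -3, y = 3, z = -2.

(36, 15, -12)

(∇×B)₁ = ∂B₃/∂y − ∂B₂/∂z = 4*x*y*z + 6*y*z
(∇×B)₂ = ∂B₁/∂z − ∂B₃/∂x = 6*y - 3
(∇×B)₃ = ∂B₂/∂x − ∂B₁/∂y = -2*y*z^2 - 6*z
∇×B = (4*x*y*z + 6*y*z, 6*y - 3, -2*y*z^2 - 6*z)
At (-3, 3, -2): (36, 15, -12).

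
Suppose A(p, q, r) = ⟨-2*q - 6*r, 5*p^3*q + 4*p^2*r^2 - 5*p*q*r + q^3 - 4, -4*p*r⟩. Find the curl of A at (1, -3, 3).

(-39, 6, 74)

(∇×A)₁ = ∂A₃/∂q − ∂A₂/∂r = -8*p^2*r + 5*p*q
(∇×A)₂ = ∂A₁/∂r − ∂A₃/∂p = 4*r - 6
(∇×A)₃ = ∂A₂/∂p − ∂A₁/∂q = 15*p^2*q + 8*p*r^2 - 5*q*r + 2
∇×A = (-8*p^2*r + 5*p*q, 4*r - 6, 15*p^2*q + 8*p*r^2 - 5*q*r + 2)
At (1, -3, 3): (-39, 6, 74).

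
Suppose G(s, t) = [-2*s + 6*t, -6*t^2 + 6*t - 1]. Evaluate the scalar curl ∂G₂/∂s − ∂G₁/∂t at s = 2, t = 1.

-6

∂G₂/∂s = 0
∂G₁/∂t = 6
Scalar curl = -6
At (2, 1): -6.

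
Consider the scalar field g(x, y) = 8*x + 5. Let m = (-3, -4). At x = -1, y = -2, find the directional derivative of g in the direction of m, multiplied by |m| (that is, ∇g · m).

∂g/∂x = 8
∂g/∂y = 0
∇g at (-1, -2) = (8, 0)
∇g · m = (8)(-3) + (0)(-4) = -24

-24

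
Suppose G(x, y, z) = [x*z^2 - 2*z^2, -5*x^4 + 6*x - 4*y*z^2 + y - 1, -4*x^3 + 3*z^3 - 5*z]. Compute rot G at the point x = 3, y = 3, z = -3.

(∇×G)₁ = ∂G₃/∂y − ∂G₂/∂z = 8*y*z
(∇×G)₂ = ∂G₁/∂z − ∂G₃/∂x = 12*x^2 + 2*x*z - 4*z
(∇×G)₃ = ∂G₂/∂x − ∂G₁/∂y = -20*x^3 + 6
∇×G = (8*y*z, 12*x^2 + 2*x*z - 4*z, -20*x^3 + 6)
At (3, 3, -3): (-72, 102, -534).

(-72, 102, -534)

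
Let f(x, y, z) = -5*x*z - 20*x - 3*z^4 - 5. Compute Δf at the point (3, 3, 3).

-324

∂²f/∂x² = 0
∂²f/∂y² = 0
∂²f/∂z² = -36*z^2
∇²f = -36*z^2
At (3, 3, 3): -324.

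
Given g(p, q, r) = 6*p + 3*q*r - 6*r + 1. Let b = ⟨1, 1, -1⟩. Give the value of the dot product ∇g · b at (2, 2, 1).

∂g/∂p = 6
∂g/∂q = 3*r
∂g/∂r = 3*q - 6
∇g at (2, 2, 1) = (6, 3, 0)
∇g · b = (6)(1) + (3)(1) + (0)(-1) = 9

9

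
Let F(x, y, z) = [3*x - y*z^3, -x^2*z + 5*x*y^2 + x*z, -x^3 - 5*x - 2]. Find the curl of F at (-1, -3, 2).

(2, 44, 59)

(∇×F)₁ = ∂F₃/∂y − ∂F₂/∂z = x^2 - x
(∇×F)₂ = ∂F₁/∂z − ∂F₃/∂x = 3*x^2 - 3*y*z^2 + 5
(∇×F)₃ = ∂F₂/∂x − ∂F₁/∂y = -2*x*z + 5*y^2 + z^3 + z
∇×F = (x^2 - x, 3*x^2 - 3*y*z^2 + 5, -2*x*z + 5*y^2 + z^3 + z)
At (-1, -3, 2): (2, 44, 59).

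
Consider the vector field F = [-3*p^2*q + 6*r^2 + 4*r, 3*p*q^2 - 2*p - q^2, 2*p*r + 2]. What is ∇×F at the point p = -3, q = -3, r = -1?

(∇×F)₁ = ∂F₃/∂q − ∂F₂/∂r = 0
(∇×F)₂ = ∂F₁/∂r − ∂F₃/∂p = 10*r + 4
(∇×F)₃ = ∂F₂/∂p − ∂F₁/∂q = 3*p^2 + 3*q^2 - 2
∇×F = (0, 10*r + 4, 3*p^2 + 3*q^2 - 2)
At (-3, -3, -1): (0, -6, 52).

(0, -6, 52)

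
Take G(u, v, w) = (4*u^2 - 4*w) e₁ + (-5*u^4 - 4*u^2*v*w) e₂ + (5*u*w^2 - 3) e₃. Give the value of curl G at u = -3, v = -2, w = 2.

(∇×G)₁ = ∂G₃/∂v − ∂G₂/∂w = 4*u^2*v
(∇×G)₂ = ∂G₁/∂w − ∂G₃/∂u = -5*w^2 - 4
(∇×G)₃ = ∂G₂/∂u − ∂G₁/∂v = -20*u^3 - 8*u*v*w
∇×G = (4*u^2*v, -5*w^2 - 4, -20*u^3 - 8*u*v*w)
At (-3, -2, 2): (-72, -24, 444).

(-72, -24, 444)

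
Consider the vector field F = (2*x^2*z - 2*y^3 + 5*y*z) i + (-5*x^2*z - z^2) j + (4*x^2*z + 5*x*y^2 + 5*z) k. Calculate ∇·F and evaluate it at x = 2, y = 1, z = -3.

-3

∂F₁/∂x = 4*x*z
∂F₂/∂y = 0
∂F₃/∂z = 4*x^2 + 5
∇·F = 4*x^2 + 4*x*z + 5
At (2, 1, -3): -3.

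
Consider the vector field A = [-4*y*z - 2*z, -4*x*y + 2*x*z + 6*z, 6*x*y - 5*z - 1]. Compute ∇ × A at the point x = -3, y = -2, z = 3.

(-18, 18, 26)

(∇×A)₁ = ∂A₃/∂y − ∂A₂/∂z = 4*x - 6
(∇×A)₂ = ∂A₁/∂z − ∂A₃/∂x = -10*y - 2
(∇×A)₃ = ∂A₂/∂x − ∂A₁/∂y = -4*y + 6*z
∇×A = (4*x - 6, -10*y - 2, -4*y + 6*z)
At (-3, -2, 3): (-18, 18, 26).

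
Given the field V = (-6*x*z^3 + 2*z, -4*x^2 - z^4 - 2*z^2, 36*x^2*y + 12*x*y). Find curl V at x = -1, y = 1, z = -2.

(-16, 134, 8)

(∇×V)₁ = ∂V₃/∂y − ∂V₂/∂z = 36*x^2 + 12*x + 4*z^3 + 4*z
(∇×V)₂ = ∂V₁/∂z − ∂V₃/∂x = -72*x*y - 18*x*z^2 - 12*y + 2
(∇×V)₃ = ∂V₂/∂x − ∂V₁/∂y = -8*x
∇×V = (36*x^2 + 12*x + 4*z^3 + 4*z, -72*x*y - 18*x*z^2 - 12*y + 2, -8*x)
At (-1, 1, -2): (-16, 134, 8).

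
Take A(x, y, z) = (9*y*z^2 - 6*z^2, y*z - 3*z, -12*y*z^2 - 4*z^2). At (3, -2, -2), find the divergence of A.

-82

∂A₁/∂x = 0
∂A₂/∂y = z
∂A₃/∂z = -24*y*z - 8*z
∇·A = -24*y*z - 7*z
At (3, -2, -2): -82.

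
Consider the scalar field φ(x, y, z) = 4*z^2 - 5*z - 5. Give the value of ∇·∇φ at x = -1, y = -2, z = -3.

∂²φ/∂x² = 0
∂²φ/∂y² = 0
∂²φ/∂z² = 8
∇²φ = 8
At (-1, -2, -3): 8.

8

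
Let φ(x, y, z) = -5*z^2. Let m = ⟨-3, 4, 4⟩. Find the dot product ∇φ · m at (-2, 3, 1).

∂φ/∂x = 0
∂φ/∂y = 0
∂φ/∂z = -10*z
∇φ at (-2, 3, 1) = (0, 0, -10)
∇φ · m = (0)(-3) + (0)(4) + (-10)(4) = -40

-40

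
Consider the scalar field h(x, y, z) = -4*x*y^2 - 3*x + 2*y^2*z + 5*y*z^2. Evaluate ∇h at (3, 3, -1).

(-39, -79, -12)

∂h/∂x = -4*y^2 - 3
∂h/∂y = -8*x*y + 4*y*z + 5*z^2
∂h/∂z = 2*y^2 + 10*y*z
∇h = (-4*y^2 - 3, -8*x*y + 4*y*z + 5*z^2, 2*y^2 + 10*y*z)
At (3, 3, -1): (-39, -79, -12).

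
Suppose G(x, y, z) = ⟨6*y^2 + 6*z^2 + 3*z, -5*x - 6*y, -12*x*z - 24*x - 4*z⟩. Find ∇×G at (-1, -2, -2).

(0, -21, 19)

(∇×G)₁ = ∂G₃/∂y − ∂G₂/∂z = 0
(∇×G)₂ = ∂G₁/∂z − ∂G₃/∂x = 24*z + 27
(∇×G)₃ = ∂G₂/∂x − ∂G₁/∂y = -12*y - 5
∇×G = (0, 24*z + 27, -12*y - 5)
At (-1, -2, -2): (0, -21, 19).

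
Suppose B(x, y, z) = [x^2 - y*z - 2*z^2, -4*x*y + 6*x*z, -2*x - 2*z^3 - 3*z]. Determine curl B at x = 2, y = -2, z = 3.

(∇×B)₁ = ∂B₃/∂y − ∂B₂/∂z = -6*x
(∇×B)₂ = ∂B₁/∂z − ∂B₃/∂x = -y - 4*z + 2
(∇×B)₃ = ∂B₂/∂x − ∂B₁/∂y = -4*y + 7*z
∇×B = (-6*x, -y - 4*z + 2, -4*y + 7*z)
At (2, -2, 3): (-12, -8, 29).

(-12, -8, 29)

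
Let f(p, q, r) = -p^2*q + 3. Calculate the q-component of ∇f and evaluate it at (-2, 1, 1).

-4

(∇f)_2 = ∂f/∂q = -p^2
At (-2, 1, 1): -4.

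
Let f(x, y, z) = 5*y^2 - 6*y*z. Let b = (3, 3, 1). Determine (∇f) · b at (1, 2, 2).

12

∂f/∂x = 0
∂f/∂y = 10*y - 6*z
∂f/∂z = -6*y
∇f at (1, 2, 2) = (0, 8, -12)
∇f · b = (0)(3) + (8)(3) + (-12)(1) = 12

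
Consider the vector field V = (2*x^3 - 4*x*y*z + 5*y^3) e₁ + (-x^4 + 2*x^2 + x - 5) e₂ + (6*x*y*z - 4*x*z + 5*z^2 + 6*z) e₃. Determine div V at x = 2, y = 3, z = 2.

∂V₁/∂x = 6*x^2 - 4*y*z
∂V₂/∂y = 0
∂V₃/∂z = 6*x*y - 4*x + 10*z + 6
∇·V = 6*x^2 + 6*x*y - 4*x - 4*y*z + 10*z + 6
At (2, 3, 2): 54.

54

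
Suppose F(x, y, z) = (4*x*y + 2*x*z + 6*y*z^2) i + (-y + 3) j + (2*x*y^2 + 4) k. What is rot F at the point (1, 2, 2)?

(∇×F)₁ = ∂F₃/∂y − ∂F₂/∂z = 4*x*y
(∇×F)₂ = ∂F₁/∂z − ∂F₃/∂x = 2*x - 2*y^2 + 12*y*z
(∇×F)₃ = ∂F₂/∂x − ∂F₁/∂y = -4*x - 6*z^2
∇×F = (4*x*y, 2*x - 2*y^2 + 12*y*z, -4*x - 6*z^2)
At (1, 2, 2): (8, 42, -28).

(8, 42, -28)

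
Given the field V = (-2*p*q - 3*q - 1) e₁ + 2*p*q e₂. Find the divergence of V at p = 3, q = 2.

2

∂V₁/∂p = -2*q
∂V₂/∂q = 2*p
∇·V = 2*p - 2*q
At (3, 2): 2.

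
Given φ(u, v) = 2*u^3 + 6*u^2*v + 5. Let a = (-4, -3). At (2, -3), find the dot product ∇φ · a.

∂φ/∂u = 6*u^2 + 12*u*v
∂φ/∂v = 6*u^2
∇φ at (2, -3) = (-48, 24)
∇φ · a = (-48)(-4) + (24)(-3) = 120

120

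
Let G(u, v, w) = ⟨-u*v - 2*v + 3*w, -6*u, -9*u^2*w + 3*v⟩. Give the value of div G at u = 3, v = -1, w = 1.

∂G₁/∂u = -v
∂G₂/∂v = 0
∂G₃/∂w = -9*u^2
∇·G = -9*u^2 - v
At (3, -1, 1): -80.

-80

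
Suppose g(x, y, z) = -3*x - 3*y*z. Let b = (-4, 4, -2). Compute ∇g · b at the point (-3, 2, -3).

∂g/∂x = -3
∂g/∂y = -3*z
∂g/∂z = -3*y
∇g at (-3, 2, -3) = (-3, 9, -6)
∇g · b = (-3)(-4) + (9)(4) + (-6)(-2) = 60

60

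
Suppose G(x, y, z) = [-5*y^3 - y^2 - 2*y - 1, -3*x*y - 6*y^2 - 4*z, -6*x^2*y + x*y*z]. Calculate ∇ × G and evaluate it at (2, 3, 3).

(-14, 63, 134)

(∇×G)₁ = ∂G₃/∂y − ∂G₂/∂z = -6*x^2 + x*z + 4
(∇×G)₂ = ∂G₁/∂z − ∂G₃/∂x = 12*x*y - y*z
(∇×G)₃ = ∂G₂/∂x − ∂G₁/∂y = 15*y^2 - y + 2
∇×G = (-6*x^2 + x*z + 4, 12*x*y - y*z, 15*y^2 - y + 2)
At (2, 3, 3): (-14, 63, 134).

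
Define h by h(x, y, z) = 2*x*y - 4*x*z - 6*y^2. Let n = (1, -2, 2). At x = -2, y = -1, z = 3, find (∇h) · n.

∂h/∂x = 2*y - 4*z
∂h/∂y = 2*x - 12*y
∂h/∂z = -4*x
∇h at (-2, -1, 3) = (-14, 8, 8)
∇h · n = (-14)(1) + (8)(-2) + (8)(2) = -14

-14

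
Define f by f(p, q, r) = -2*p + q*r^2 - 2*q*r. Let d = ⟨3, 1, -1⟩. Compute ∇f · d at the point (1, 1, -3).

∂f/∂p = -2
∂f/∂q = r^2 - 2*r
∂f/∂r = 2*q*r - 2*q
∇f at (1, 1, -3) = (-2, 15, -8)
∇f · d = (-2)(3) + (15)(1) + (-8)(-1) = 17

17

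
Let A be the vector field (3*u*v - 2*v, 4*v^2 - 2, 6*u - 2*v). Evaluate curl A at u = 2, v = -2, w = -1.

(∇×A)₁ = ∂A₃/∂v − ∂A₂/∂w = -2
(∇×A)₂ = ∂A₁/∂w − ∂A₃/∂u = -6
(∇×A)₃ = ∂A₂/∂u − ∂A₁/∂v = -3*u + 2
∇×A = (-2, -6, -3*u + 2)
At (2, -2, -1): (-2, -6, -4).

(-2, -6, -4)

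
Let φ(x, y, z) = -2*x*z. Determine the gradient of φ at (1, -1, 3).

(-6, 0, -2)

∂φ/∂x = -2*z
∂φ/∂y = 0
∂φ/∂z = -2*x
∇φ = (-2*z, 0, -2*x)
At (1, -1, 3): (-6, 0, -2).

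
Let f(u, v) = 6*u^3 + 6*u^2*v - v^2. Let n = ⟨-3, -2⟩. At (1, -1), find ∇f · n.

-34

∂f/∂u = 18*u^2 + 12*u*v
∂f/∂v = 6*u^2 - 2*v
∇f at (1, -1) = (6, 8)
∇f · n = (6)(-3) + (8)(-2) = -34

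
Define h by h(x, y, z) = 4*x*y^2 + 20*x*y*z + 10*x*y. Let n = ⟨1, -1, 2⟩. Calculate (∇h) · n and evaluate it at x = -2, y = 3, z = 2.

94

∂h/∂x = 4*y^2 + 20*y*z + 10*y
∂h/∂y = 8*x*y + 20*x*z + 10*x
∂h/∂z = 20*x*y
∇h at (-2, 3, 2) = (186, -148, -120)
∇h · n = (186)(1) + (-148)(-1) + (-120)(2) = 94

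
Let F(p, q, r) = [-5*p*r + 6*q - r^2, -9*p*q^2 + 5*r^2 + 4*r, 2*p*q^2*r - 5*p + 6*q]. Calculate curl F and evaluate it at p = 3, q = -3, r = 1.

(∇×F)₁ = ∂F₃/∂q − ∂F₂/∂r = 4*p*q*r - 10*r + 2
(∇×F)₂ = ∂F₁/∂r − ∂F₃/∂p = -5*p - 2*q^2*r - 2*r + 5
(∇×F)₃ = ∂F₂/∂p − ∂F₁/∂q = -9*q^2 - 6
∇×F = (4*p*q*r - 10*r + 2, -5*p - 2*q^2*r - 2*r + 5, -9*q^2 - 6)
At (3, -3, 1): (-44, -30, -87).

(-44, -30, -87)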